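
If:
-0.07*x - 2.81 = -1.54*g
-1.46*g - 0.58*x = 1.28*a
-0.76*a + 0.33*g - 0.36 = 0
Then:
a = 0.23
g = 1.62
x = -4.57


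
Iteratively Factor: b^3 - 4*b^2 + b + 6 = (b - 3)*(b^2 - b - 2) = (b - 3)*(b + 1)*(b - 2)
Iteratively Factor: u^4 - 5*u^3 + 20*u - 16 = (u - 2)*(u^3 - 3*u^2 - 6*u + 8) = (u - 4)*(u - 2)*(u^2 + u - 2) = (u - 4)*(u - 2)*(u - 1)*(u + 2)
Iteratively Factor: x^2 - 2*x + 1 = (x - 1)*(x - 1)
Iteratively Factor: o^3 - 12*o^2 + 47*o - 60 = (o - 5)*(o^2 - 7*o + 12) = (o - 5)*(o - 3)*(o - 4)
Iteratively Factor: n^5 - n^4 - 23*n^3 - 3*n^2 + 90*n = (n + 3)*(n^4 - 4*n^3 - 11*n^2 + 30*n) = n*(n + 3)*(n^3 - 4*n^2 - 11*n + 30) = n*(n - 2)*(n + 3)*(n^2 - 2*n - 15) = n*(n - 2)*(n + 3)^2*(n - 5)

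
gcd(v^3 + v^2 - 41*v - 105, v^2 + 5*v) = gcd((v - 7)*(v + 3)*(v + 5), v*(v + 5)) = v + 5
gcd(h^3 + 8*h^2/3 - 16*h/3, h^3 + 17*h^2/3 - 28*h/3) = h^2 - 4*h/3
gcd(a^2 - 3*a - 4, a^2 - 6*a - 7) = a + 1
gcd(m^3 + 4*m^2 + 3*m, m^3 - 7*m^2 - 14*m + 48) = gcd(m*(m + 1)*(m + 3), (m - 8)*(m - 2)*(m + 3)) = m + 3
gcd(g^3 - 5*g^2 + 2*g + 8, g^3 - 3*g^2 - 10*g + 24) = g^2 - 6*g + 8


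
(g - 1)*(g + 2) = g^2 + g - 2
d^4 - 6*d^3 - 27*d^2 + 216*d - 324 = (d - 6)*(d - 3)^2*(d + 6)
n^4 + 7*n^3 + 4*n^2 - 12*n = n*(n - 1)*(n + 2)*(n + 6)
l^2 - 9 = (l - 3)*(l + 3)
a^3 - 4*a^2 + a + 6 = (a - 3)*(a - 2)*(a + 1)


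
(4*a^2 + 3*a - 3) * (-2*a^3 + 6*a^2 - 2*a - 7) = -8*a^5 + 18*a^4 + 16*a^3 - 52*a^2 - 15*a + 21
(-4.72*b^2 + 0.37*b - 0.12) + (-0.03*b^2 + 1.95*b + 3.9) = -4.75*b^2 + 2.32*b + 3.78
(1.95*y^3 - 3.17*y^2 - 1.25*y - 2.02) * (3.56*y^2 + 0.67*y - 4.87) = 6.942*y^5 - 9.9787*y^4 - 16.0704*y^3 + 7.4092*y^2 + 4.7341*y + 9.8374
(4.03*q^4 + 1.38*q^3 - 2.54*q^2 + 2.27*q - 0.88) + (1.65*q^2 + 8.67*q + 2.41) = 4.03*q^4 + 1.38*q^3 - 0.89*q^2 + 10.94*q + 1.53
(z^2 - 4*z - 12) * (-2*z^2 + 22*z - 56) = -2*z^4 + 30*z^3 - 120*z^2 - 40*z + 672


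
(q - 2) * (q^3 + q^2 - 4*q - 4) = q^4 - q^3 - 6*q^2 + 4*q + 8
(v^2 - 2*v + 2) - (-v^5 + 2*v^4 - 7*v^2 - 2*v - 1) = v^5 - 2*v^4 + 8*v^2 + 3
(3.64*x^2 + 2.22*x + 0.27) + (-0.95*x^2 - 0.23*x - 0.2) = 2.69*x^2 + 1.99*x + 0.07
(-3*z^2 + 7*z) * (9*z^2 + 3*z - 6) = -27*z^4 + 54*z^3 + 39*z^2 - 42*z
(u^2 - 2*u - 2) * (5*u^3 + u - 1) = 5*u^5 - 10*u^4 - 9*u^3 - 3*u^2 + 2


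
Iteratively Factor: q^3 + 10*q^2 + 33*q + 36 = (q + 3)*(q^2 + 7*q + 12) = (q + 3)^2*(q + 4)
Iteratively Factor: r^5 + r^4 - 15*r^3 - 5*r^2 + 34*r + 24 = (r + 1)*(r^4 - 15*r^2 + 10*r + 24) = (r - 2)*(r + 1)*(r^3 + 2*r^2 - 11*r - 12) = (r - 3)*(r - 2)*(r + 1)*(r^2 + 5*r + 4) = (r - 3)*(r - 2)*(r + 1)^2*(r + 4)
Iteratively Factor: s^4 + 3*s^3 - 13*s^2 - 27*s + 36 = (s - 1)*(s^3 + 4*s^2 - 9*s - 36) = (s - 3)*(s - 1)*(s^2 + 7*s + 12) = (s - 3)*(s - 1)*(s + 3)*(s + 4)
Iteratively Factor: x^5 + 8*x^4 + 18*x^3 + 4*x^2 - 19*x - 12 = (x + 4)*(x^4 + 4*x^3 + 2*x^2 - 4*x - 3) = (x + 1)*(x + 4)*(x^3 + 3*x^2 - x - 3) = (x + 1)*(x + 3)*(x + 4)*(x^2 - 1) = (x - 1)*(x + 1)*(x + 3)*(x + 4)*(x + 1)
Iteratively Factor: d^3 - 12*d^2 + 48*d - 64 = (d - 4)*(d^2 - 8*d + 16) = (d - 4)^2*(d - 4)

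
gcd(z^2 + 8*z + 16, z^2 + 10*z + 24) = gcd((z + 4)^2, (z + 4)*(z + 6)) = z + 4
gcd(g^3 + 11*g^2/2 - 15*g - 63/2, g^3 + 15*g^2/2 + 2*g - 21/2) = g^2 + 17*g/2 + 21/2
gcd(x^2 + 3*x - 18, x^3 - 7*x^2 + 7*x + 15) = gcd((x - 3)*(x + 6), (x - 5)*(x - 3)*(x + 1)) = x - 3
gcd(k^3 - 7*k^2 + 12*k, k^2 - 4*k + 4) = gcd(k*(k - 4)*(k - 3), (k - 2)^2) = 1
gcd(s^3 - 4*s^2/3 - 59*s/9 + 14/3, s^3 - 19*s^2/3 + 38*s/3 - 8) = s - 3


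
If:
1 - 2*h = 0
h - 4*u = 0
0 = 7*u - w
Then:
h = 1/2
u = 1/8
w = 7/8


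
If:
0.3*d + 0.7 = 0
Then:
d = -2.33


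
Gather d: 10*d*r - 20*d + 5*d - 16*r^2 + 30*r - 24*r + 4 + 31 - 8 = d*(10*r - 15) - 16*r^2 + 6*r + 27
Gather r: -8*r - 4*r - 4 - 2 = -12*r - 6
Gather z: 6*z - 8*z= -2*z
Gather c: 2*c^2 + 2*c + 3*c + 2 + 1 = 2*c^2 + 5*c + 3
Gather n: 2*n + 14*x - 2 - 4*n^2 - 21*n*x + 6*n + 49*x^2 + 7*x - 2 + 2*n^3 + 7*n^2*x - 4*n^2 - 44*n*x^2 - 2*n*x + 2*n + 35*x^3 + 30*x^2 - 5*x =2*n^3 + n^2*(7*x - 8) + n*(-44*x^2 - 23*x + 10) + 35*x^3 + 79*x^2 + 16*x - 4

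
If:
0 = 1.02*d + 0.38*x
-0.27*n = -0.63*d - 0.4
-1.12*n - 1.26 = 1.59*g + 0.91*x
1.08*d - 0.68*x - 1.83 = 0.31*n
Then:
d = 1.05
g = -1.95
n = 3.93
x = -2.82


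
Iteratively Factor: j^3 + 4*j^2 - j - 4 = (j + 1)*(j^2 + 3*j - 4) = (j + 1)*(j + 4)*(j - 1)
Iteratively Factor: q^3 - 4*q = (q)*(q^2 - 4) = q*(q + 2)*(q - 2)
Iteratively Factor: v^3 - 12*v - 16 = (v + 2)*(v^2 - 2*v - 8) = (v + 2)^2*(v - 4)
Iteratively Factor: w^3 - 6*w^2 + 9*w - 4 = (w - 1)*(w^2 - 5*w + 4) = (w - 1)^2*(w - 4)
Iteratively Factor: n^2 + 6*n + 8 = (n + 4)*(n + 2)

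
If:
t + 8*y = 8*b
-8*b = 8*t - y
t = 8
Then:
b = -65/7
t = 8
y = -72/7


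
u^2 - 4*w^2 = (u - 2*w)*(u + 2*w)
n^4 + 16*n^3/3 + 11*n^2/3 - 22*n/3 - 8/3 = (n - 1)*(n + 1/3)*(n + 2)*(n + 4)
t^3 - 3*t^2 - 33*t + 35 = (t - 7)*(t - 1)*(t + 5)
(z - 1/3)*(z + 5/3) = z^2 + 4*z/3 - 5/9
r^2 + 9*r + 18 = (r + 3)*(r + 6)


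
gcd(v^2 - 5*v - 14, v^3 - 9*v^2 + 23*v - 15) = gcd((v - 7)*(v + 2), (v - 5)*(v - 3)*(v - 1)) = 1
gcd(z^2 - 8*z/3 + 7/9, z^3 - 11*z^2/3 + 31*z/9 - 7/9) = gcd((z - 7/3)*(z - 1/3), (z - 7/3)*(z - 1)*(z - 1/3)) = z^2 - 8*z/3 + 7/9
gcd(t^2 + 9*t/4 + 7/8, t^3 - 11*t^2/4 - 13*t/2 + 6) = 1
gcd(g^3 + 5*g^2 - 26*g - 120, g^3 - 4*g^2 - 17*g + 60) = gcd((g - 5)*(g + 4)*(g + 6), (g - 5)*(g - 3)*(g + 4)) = g^2 - g - 20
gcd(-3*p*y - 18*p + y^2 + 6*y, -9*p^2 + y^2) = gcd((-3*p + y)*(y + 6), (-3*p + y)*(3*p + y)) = -3*p + y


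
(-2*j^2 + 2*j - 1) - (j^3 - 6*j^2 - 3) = -j^3 + 4*j^2 + 2*j + 2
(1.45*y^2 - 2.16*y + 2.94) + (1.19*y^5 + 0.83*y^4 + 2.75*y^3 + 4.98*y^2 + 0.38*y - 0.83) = 1.19*y^5 + 0.83*y^4 + 2.75*y^3 + 6.43*y^2 - 1.78*y + 2.11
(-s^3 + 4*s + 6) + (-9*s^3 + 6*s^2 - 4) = -10*s^3 + 6*s^2 + 4*s + 2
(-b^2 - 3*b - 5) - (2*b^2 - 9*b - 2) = -3*b^2 + 6*b - 3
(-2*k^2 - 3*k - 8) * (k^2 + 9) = -2*k^4 - 3*k^3 - 26*k^2 - 27*k - 72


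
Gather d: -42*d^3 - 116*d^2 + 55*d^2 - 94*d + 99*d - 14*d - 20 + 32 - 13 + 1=-42*d^3 - 61*d^2 - 9*d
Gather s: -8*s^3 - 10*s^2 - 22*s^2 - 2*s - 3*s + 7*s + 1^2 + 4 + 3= -8*s^3 - 32*s^2 + 2*s + 8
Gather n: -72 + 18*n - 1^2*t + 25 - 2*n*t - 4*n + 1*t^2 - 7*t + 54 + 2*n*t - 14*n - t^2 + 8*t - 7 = 0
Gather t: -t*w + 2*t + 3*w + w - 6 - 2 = t*(2 - w) + 4*w - 8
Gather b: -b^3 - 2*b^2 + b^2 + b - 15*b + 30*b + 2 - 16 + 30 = -b^3 - b^2 + 16*b + 16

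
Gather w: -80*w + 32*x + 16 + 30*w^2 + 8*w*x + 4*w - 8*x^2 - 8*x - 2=30*w^2 + w*(8*x - 76) - 8*x^2 + 24*x + 14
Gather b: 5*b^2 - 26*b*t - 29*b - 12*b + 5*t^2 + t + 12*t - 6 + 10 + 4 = 5*b^2 + b*(-26*t - 41) + 5*t^2 + 13*t + 8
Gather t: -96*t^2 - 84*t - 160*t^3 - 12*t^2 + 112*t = -160*t^3 - 108*t^2 + 28*t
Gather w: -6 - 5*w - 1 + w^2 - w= w^2 - 6*w - 7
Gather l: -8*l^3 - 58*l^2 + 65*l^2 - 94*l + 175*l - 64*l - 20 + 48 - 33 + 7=-8*l^3 + 7*l^2 + 17*l + 2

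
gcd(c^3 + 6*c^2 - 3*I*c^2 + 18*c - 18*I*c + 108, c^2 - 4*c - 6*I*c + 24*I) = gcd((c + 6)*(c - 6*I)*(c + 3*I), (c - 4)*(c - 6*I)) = c - 6*I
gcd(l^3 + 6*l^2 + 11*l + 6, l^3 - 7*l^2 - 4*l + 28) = l + 2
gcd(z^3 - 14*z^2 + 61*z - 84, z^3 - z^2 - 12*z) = z - 4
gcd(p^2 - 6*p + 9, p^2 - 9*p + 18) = p - 3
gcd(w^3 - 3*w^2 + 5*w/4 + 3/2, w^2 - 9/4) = w - 3/2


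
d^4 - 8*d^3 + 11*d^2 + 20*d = d*(d - 5)*(d - 4)*(d + 1)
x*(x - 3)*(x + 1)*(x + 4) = x^4 + 2*x^3 - 11*x^2 - 12*x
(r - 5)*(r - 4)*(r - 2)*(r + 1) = r^4 - 10*r^3 + 27*r^2 - 2*r - 40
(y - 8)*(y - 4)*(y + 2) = y^3 - 10*y^2 + 8*y + 64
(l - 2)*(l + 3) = l^2 + l - 6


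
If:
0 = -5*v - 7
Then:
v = -7/5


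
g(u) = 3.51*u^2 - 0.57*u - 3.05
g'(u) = 7.02*u - 0.57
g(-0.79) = -0.41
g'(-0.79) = -6.12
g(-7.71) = 209.99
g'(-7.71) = -54.69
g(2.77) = 22.30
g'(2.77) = 18.88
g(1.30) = 2.14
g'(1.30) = 8.56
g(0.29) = -2.92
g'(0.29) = 1.47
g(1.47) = 3.70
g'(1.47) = 9.75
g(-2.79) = 25.86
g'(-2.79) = -20.16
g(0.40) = -2.72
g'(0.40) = 2.24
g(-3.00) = 30.25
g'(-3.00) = -21.63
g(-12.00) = 509.23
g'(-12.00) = -84.81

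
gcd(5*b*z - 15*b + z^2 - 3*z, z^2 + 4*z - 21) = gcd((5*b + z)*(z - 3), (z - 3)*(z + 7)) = z - 3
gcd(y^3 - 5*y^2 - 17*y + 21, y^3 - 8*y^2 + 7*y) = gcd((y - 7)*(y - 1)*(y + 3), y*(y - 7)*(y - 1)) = y^2 - 8*y + 7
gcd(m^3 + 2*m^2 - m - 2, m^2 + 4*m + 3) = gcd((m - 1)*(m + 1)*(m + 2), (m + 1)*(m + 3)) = m + 1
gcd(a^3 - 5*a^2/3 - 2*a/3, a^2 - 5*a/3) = a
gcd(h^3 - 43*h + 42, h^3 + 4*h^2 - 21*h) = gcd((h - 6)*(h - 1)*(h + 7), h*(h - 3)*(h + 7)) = h + 7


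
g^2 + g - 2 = (g - 1)*(g + 2)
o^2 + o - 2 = (o - 1)*(o + 2)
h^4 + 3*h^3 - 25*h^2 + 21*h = h*(h - 3)*(h - 1)*(h + 7)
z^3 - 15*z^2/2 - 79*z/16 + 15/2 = (z - 8)*(z - 3/4)*(z + 5/4)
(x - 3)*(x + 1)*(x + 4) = x^3 + 2*x^2 - 11*x - 12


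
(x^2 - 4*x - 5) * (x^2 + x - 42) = x^4 - 3*x^3 - 51*x^2 + 163*x + 210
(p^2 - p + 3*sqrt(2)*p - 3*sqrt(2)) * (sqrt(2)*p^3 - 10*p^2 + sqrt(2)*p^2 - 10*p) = sqrt(2)*p^5 - 4*p^4 - 31*sqrt(2)*p^3 + 4*p^2 + 30*sqrt(2)*p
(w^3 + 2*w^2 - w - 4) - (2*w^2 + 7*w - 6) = w^3 - 8*w + 2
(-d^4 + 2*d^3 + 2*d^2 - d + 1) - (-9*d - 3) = -d^4 + 2*d^3 + 2*d^2 + 8*d + 4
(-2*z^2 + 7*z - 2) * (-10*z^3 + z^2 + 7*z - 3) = 20*z^5 - 72*z^4 + 13*z^3 + 53*z^2 - 35*z + 6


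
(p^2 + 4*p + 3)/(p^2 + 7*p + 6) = (p + 3)/(p + 6)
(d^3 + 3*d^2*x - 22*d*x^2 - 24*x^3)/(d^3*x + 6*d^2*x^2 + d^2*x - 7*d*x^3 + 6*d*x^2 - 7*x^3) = (d^3 + 3*d^2*x - 22*d*x^2 - 24*x^3)/(x*(d^3 + 6*d^2*x + d^2 - 7*d*x^2 + 6*d*x - 7*x^2))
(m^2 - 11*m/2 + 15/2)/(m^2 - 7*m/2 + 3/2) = (2*m - 5)/(2*m - 1)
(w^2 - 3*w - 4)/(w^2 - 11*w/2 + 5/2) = 2*(w^2 - 3*w - 4)/(2*w^2 - 11*w + 5)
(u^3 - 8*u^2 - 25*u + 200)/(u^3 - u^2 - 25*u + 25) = (u - 8)/(u - 1)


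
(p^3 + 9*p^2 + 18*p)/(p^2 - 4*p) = (p^2 + 9*p + 18)/(p - 4)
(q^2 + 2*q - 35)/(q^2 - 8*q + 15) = (q + 7)/(q - 3)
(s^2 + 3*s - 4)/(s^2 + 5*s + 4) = (s - 1)/(s + 1)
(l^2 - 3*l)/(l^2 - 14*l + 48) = l*(l - 3)/(l^2 - 14*l + 48)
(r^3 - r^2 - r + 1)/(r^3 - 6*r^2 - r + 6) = (r - 1)/(r - 6)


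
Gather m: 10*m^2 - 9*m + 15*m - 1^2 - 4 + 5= 10*m^2 + 6*m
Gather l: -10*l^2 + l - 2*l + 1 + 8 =-10*l^2 - l + 9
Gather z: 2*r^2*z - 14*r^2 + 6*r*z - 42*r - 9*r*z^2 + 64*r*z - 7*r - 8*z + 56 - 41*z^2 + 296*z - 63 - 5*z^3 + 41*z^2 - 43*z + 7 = -14*r^2 - 9*r*z^2 - 49*r - 5*z^3 + z*(2*r^2 + 70*r + 245)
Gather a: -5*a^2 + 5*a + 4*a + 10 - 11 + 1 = -5*a^2 + 9*a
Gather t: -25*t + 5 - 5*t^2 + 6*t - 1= -5*t^2 - 19*t + 4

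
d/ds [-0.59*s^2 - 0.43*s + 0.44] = -1.18*s - 0.43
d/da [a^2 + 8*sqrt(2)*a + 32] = 2*a + 8*sqrt(2)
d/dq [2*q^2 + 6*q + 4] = 4*q + 6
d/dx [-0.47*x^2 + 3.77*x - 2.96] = 3.77 - 0.94*x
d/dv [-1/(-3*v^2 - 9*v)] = (-2*v - 3)/(3*v^2*(v + 3)^2)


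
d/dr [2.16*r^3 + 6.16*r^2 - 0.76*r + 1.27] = 6.48*r^2 + 12.32*r - 0.76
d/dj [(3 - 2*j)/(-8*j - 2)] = 7/(4*j + 1)^2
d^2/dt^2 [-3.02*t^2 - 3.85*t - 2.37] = -6.04000000000000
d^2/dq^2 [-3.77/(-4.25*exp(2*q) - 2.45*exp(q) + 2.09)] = (3.77*(8.5*exp(q) + 2.45)*(17.0*exp(q) + 4.9)*exp(q) - (64.09*exp(q) + 9.2365)*(4.25*exp(2*q) + 2.45*exp(q) - 2.09))*exp(q)/(4.25*exp(2*q) + 2.45*exp(q) - 2.09)^3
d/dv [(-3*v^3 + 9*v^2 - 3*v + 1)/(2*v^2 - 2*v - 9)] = (-6*v^4 + 12*v^3 + 69*v^2 - 166*v + 29)/(4*v^4 - 8*v^3 - 32*v^2 + 36*v + 81)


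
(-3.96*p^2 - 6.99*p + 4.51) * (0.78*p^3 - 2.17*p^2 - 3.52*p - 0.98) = -3.0888*p^5 + 3.141*p^4 + 32.6253*p^3 + 18.6989*p^2 - 9.025*p - 4.4198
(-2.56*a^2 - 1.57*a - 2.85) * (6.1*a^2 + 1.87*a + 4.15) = -15.616*a^4 - 14.3642*a^3 - 30.9449*a^2 - 11.845*a - 11.8275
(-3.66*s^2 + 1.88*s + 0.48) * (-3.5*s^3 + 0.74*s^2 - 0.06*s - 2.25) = 12.81*s^5 - 9.2884*s^4 - 0.0692*s^3 + 8.4774*s^2 - 4.2588*s - 1.08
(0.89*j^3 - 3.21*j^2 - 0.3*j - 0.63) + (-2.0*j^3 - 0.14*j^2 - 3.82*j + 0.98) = -1.11*j^3 - 3.35*j^2 - 4.12*j + 0.35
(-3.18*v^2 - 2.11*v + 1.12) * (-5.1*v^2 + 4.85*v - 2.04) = 16.218*v^4 - 4.662*v^3 - 9.4583*v^2 + 9.7364*v - 2.2848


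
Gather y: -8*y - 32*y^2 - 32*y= -32*y^2 - 40*y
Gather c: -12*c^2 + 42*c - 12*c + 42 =-12*c^2 + 30*c + 42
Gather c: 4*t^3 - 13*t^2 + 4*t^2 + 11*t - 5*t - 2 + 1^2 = 4*t^3 - 9*t^2 + 6*t - 1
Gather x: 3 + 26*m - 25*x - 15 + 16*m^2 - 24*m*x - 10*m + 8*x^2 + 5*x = 16*m^2 + 16*m + 8*x^2 + x*(-24*m - 20) - 12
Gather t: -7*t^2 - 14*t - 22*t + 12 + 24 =-7*t^2 - 36*t + 36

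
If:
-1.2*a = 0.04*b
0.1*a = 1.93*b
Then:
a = 0.00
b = 0.00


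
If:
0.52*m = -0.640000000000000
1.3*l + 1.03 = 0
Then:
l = -0.79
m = -1.23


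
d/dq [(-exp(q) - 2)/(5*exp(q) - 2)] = 12*exp(q)/(5*exp(q) - 2)^2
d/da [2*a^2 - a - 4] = 4*a - 1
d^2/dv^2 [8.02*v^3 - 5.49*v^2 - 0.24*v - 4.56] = 48.12*v - 10.98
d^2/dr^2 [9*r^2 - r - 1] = 18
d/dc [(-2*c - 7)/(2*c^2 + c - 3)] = (-4*c^2 - 2*c + (2*c + 7)*(4*c + 1) + 6)/(2*c^2 + c - 3)^2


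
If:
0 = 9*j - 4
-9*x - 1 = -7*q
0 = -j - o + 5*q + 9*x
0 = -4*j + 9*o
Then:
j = 4/9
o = 16/81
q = 133/972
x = -41/8748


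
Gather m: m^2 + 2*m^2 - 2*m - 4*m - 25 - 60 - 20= 3*m^2 - 6*m - 105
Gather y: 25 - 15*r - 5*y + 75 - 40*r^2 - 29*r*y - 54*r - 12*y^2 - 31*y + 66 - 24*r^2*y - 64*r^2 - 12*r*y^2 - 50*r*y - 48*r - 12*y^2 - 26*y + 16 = -104*r^2 - 117*r + y^2*(-12*r - 24) + y*(-24*r^2 - 79*r - 62) + 182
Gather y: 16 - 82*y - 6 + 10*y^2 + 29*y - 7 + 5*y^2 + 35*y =15*y^2 - 18*y + 3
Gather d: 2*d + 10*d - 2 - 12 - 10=12*d - 24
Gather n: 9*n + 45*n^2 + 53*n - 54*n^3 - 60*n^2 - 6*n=-54*n^3 - 15*n^2 + 56*n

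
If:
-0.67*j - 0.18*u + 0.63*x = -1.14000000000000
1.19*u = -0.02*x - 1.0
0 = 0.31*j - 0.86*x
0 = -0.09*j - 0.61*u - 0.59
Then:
No Solution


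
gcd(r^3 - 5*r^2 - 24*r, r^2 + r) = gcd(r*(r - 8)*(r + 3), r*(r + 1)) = r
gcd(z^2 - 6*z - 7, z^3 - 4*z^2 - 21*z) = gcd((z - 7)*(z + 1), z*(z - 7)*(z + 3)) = z - 7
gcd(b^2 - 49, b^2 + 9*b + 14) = b + 7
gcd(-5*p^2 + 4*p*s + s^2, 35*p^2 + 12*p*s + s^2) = 5*p + s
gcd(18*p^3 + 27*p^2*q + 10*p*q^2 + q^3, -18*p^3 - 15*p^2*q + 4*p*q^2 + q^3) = 6*p^2 + 7*p*q + q^2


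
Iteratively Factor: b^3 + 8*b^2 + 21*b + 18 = (b + 3)*(b^2 + 5*b + 6) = (b + 3)^2*(b + 2)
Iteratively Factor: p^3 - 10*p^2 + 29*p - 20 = (p - 5)*(p^2 - 5*p + 4) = (p - 5)*(p - 4)*(p - 1)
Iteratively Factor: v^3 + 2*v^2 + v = (v)*(v^2 + 2*v + 1) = v*(v + 1)*(v + 1)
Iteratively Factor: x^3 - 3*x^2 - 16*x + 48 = (x + 4)*(x^2 - 7*x + 12) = (x - 4)*(x + 4)*(x - 3)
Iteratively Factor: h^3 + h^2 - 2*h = (h)*(h^2 + h - 2) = h*(h + 2)*(h - 1)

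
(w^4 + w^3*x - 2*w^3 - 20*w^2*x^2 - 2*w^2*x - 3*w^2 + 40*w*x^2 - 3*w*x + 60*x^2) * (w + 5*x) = w^5 + 6*w^4*x - 2*w^4 - 15*w^3*x^2 - 12*w^3*x - 3*w^3 - 100*w^2*x^3 + 30*w^2*x^2 - 18*w^2*x + 200*w*x^3 + 45*w*x^2 + 300*x^3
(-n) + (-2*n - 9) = -3*n - 9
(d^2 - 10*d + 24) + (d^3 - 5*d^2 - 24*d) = d^3 - 4*d^2 - 34*d + 24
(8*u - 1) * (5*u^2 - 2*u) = 40*u^3 - 21*u^2 + 2*u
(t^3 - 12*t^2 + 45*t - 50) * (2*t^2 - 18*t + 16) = 2*t^5 - 42*t^4 + 322*t^3 - 1102*t^2 + 1620*t - 800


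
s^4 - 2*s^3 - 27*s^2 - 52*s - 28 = (s - 7)*(s + 1)*(s + 2)^2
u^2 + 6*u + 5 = (u + 1)*(u + 5)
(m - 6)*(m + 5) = m^2 - m - 30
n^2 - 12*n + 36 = (n - 6)^2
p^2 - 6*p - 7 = (p - 7)*(p + 1)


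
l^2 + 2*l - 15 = (l - 3)*(l + 5)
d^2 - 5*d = d*(d - 5)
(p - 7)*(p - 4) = p^2 - 11*p + 28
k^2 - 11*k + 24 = (k - 8)*(k - 3)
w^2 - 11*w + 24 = (w - 8)*(w - 3)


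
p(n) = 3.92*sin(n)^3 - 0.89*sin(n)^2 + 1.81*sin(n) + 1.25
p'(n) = 11.76*sin(n)^2*cos(n) - 1.78*sin(n)*cos(n) + 1.81*cos(n)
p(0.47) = 2.25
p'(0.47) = 3.05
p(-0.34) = 0.40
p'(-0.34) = 3.50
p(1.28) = 5.61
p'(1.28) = 3.12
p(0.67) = 2.97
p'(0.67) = 4.11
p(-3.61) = 2.25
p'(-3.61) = -3.04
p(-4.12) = 4.38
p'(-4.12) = -4.71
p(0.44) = 2.16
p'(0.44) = 2.88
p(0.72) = 3.18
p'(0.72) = 4.32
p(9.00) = 2.12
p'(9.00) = -2.80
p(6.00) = 0.59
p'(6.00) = 3.10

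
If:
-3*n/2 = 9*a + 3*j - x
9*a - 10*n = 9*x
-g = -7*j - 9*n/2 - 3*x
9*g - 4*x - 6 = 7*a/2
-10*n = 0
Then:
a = -4/99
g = 188/297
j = 32/297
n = 0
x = -4/99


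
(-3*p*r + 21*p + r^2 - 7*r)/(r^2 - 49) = (-3*p + r)/(r + 7)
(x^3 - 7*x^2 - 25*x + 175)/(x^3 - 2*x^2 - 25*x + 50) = (x - 7)/(x - 2)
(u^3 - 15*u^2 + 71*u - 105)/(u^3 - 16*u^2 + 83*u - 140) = (u - 3)/(u - 4)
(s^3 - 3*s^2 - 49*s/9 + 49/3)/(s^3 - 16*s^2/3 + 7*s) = (s + 7/3)/s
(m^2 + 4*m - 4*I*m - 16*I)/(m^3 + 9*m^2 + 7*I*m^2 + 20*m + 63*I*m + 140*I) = (m - 4*I)/(m^2 + m*(5 + 7*I) + 35*I)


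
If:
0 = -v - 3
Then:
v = -3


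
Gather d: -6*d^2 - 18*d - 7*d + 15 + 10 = -6*d^2 - 25*d + 25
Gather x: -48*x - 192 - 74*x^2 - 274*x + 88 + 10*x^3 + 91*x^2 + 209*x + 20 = 10*x^3 + 17*x^2 - 113*x - 84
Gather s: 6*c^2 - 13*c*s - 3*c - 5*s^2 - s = 6*c^2 - 3*c - 5*s^2 + s*(-13*c - 1)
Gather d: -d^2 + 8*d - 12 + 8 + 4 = -d^2 + 8*d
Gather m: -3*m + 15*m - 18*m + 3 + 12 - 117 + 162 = 60 - 6*m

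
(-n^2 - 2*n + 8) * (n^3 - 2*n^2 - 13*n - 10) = -n^5 + 25*n^3 + 20*n^2 - 84*n - 80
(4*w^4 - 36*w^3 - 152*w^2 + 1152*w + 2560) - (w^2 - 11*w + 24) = 4*w^4 - 36*w^3 - 153*w^2 + 1163*w + 2536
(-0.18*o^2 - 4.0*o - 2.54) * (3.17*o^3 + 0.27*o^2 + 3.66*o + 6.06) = -0.5706*o^5 - 12.7286*o^4 - 9.7906*o^3 - 16.4166*o^2 - 33.5364*o - 15.3924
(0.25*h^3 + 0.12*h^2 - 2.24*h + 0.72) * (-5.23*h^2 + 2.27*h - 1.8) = -1.3075*h^5 - 0.0601*h^4 + 11.5376*h^3 - 9.0664*h^2 + 5.6664*h - 1.296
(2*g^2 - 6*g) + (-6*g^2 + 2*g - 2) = -4*g^2 - 4*g - 2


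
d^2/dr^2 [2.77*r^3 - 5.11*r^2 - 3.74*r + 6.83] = 16.62*r - 10.22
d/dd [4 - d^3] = -3*d^2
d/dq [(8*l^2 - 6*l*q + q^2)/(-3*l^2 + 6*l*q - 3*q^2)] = 2*l*(5*l - 2*q)/(3*(-l^3 + 3*l^2*q - 3*l*q^2 + q^3))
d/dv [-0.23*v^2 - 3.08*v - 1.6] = -0.46*v - 3.08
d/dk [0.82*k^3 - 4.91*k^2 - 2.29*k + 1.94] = 2.46*k^2 - 9.82*k - 2.29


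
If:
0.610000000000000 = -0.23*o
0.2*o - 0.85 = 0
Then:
No Solution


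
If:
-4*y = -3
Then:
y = 3/4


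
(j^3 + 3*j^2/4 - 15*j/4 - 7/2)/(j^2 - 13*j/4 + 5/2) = (4*j^2 + 11*j + 7)/(4*j - 5)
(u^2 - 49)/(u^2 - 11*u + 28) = (u + 7)/(u - 4)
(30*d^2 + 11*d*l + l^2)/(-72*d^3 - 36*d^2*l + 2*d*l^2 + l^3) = (-5*d - l)/(12*d^2 + 4*d*l - l^2)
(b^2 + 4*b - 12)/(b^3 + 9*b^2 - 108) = (b - 2)/(b^2 + 3*b - 18)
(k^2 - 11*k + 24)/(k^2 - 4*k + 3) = (k - 8)/(k - 1)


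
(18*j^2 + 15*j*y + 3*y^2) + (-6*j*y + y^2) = 18*j^2 + 9*j*y + 4*y^2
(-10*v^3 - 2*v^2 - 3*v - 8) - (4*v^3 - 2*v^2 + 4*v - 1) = -14*v^3 - 7*v - 7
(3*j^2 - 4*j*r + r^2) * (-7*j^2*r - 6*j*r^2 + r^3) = -21*j^4*r + 10*j^3*r^2 + 20*j^2*r^3 - 10*j*r^4 + r^5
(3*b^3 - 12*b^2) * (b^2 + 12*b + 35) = 3*b^5 + 24*b^4 - 39*b^3 - 420*b^2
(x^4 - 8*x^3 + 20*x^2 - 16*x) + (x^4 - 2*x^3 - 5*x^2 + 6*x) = 2*x^4 - 10*x^3 + 15*x^2 - 10*x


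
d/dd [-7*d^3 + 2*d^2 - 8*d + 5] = -21*d^2 + 4*d - 8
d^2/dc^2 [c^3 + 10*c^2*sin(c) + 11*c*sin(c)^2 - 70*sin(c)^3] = -10*c^2*sin(c) + 40*c*cos(c) + 22*c*cos(2*c) + 6*c + 145*sin(c)/2 + 22*sin(2*c) - 315*sin(3*c)/2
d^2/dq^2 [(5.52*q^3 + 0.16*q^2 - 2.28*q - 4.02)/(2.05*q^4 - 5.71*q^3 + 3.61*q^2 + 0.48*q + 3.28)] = (46.3956000000001*q^9 + 4.03439999999955*q^8 - 371.32224*q^7 + 248.725895999999*q^6 + 62.5108679999996*q^5 - 595.466915999999*q^4 + 1457.921048*q^3 - 395.503404*q^2 + 24.76656*q + 103.969568)/(8.615125*q^12 - 71.988825*q^11 + 246.02829*q^10 - 433.658941*q^9 + 440.890578*q^8 - 385.340769*q^7 + 455.563297*q^6 - 371.481216*q^5 + 142.956312*q^4 - 150.079296*q^3 + 118.780608*q^2 + 15.492096*q + 35.287552)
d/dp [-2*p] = -2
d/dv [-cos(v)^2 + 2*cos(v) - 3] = 2*(cos(v) - 1)*sin(v)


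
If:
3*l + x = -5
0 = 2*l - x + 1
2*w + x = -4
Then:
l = -6/5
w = -13/10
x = -7/5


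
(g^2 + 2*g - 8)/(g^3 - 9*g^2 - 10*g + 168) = (g - 2)/(g^2 - 13*g + 42)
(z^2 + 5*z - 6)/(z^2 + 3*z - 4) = (z + 6)/(z + 4)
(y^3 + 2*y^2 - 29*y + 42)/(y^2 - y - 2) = (y^2 + 4*y - 21)/(y + 1)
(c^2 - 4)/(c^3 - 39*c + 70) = (c + 2)/(c^2 + 2*c - 35)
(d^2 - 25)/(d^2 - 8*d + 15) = (d + 5)/(d - 3)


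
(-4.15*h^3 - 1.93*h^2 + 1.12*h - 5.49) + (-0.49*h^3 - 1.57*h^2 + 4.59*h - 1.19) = -4.64*h^3 - 3.5*h^2 + 5.71*h - 6.68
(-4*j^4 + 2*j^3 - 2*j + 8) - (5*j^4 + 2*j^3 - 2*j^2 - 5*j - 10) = -9*j^4 + 2*j^2 + 3*j + 18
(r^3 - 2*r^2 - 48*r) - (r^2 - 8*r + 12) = r^3 - 3*r^2 - 40*r - 12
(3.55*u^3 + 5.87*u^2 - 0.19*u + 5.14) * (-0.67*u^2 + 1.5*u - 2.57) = -2.3785*u^5 + 1.3921*u^4 - 0.191199999999998*u^3 - 18.8147*u^2 + 8.1983*u - 13.2098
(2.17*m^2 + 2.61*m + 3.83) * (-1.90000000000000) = -4.123*m^2 - 4.959*m - 7.277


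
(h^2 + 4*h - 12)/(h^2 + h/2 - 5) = 2*(h + 6)/(2*h + 5)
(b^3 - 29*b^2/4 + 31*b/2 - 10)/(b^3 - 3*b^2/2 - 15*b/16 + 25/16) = 4*(b^2 - 6*b + 8)/(4*b^2 - b - 5)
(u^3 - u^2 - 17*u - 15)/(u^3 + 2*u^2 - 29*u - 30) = (u + 3)/(u + 6)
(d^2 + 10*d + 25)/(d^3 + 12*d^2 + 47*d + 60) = (d + 5)/(d^2 + 7*d + 12)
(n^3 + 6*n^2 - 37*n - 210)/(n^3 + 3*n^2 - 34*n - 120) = (n + 7)/(n + 4)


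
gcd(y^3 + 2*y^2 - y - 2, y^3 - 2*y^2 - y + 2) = y^2 - 1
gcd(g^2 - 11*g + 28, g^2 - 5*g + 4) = g - 4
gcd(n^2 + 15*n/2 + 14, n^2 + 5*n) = 1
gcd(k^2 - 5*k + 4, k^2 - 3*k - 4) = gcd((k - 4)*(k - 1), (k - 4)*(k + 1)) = k - 4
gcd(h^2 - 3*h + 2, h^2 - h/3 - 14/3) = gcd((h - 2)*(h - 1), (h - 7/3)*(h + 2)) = 1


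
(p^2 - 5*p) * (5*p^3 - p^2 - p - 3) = 5*p^5 - 26*p^4 + 4*p^3 + 2*p^2 + 15*p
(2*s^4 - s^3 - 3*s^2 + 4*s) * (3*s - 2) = 6*s^5 - 7*s^4 - 7*s^3 + 18*s^2 - 8*s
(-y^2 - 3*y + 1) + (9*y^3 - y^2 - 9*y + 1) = 9*y^3 - 2*y^2 - 12*y + 2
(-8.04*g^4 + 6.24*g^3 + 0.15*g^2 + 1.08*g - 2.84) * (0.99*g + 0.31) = -7.9596*g^5 + 3.6852*g^4 + 2.0829*g^3 + 1.1157*g^2 - 2.4768*g - 0.8804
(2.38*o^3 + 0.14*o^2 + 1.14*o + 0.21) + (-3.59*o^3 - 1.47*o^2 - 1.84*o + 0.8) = -1.21*o^3 - 1.33*o^2 - 0.7*o + 1.01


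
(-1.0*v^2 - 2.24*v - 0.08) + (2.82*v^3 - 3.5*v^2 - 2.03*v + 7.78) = 2.82*v^3 - 4.5*v^2 - 4.27*v + 7.7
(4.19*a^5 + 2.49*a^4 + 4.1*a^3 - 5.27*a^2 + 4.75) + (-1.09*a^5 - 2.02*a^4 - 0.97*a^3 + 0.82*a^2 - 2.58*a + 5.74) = 3.1*a^5 + 0.47*a^4 + 3.13*a^3 - 4.45*a^2 - 2.58*a + 10.49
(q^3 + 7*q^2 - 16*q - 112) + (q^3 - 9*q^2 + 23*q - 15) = 2*q^3 - 2*q^2 + 7*q - 127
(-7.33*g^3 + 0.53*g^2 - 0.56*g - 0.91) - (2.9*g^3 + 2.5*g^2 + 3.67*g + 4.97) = -10.23*g^3 - 1.97*g^2 - 4.23*g - 5.88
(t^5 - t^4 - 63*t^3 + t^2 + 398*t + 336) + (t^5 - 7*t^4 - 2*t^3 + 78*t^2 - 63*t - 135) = 2*t^5 - 8*t^4 - 65*t^3 + 79*t^2 + 335*t + 201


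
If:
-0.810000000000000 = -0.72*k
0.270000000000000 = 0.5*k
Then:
No Solution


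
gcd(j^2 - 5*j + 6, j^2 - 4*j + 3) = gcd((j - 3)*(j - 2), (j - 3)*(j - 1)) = j - 3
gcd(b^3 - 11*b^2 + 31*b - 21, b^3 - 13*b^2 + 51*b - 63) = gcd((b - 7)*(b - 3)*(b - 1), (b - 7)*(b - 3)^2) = b^2 - 10*b + 21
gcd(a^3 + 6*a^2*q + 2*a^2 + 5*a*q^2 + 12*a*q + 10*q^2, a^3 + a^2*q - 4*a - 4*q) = a^2 + a*q + 2*a + 2*q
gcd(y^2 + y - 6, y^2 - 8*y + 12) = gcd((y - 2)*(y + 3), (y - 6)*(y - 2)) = y - 2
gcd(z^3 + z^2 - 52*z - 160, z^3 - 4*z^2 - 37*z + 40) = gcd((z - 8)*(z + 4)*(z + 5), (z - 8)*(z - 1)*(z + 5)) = z^2 - 3*z - 40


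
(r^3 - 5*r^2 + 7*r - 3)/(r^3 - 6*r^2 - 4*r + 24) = (r^3 - 5*r^2 + 7*r - 3)/(r^3 - 6*r^2 - 4*r + 24)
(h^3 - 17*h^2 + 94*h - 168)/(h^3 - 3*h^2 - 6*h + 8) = (h^2 - 13*h + 42)/(h^2 + h - 2)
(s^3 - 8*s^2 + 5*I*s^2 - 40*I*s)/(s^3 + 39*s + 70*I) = s*(s - 8)/(s^2 - 5*I*s + 14)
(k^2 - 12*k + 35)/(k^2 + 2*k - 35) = (k - 7)/(k + 7)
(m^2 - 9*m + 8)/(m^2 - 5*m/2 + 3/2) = 2*(m - 8)/(2*m - 3)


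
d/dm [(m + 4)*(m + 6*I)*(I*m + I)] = 3*I*m^2 + m*(-12 + 10*I) - 30 + 4*I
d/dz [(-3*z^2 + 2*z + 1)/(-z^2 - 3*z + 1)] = (11*z^2 - 4*z + 5)/(z^4 + 6*z^3 + 7*z^2 - 6*z + 1)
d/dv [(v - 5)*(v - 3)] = 2*v - 8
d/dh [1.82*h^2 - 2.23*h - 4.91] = 3.64*h - 2.23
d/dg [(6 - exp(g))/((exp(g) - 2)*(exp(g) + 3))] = (exp(g) - 12)*exp(2*g)/(exp(4*g) + 2*exp(3*g) - 11*exp(2*g) - 12*exp(g) + 36)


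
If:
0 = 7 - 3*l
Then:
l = 7/3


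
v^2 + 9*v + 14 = (v + 2)*(v + 7)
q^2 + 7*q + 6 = (q + 1)*(q + 6)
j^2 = j^2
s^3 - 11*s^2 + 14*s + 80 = (s - 8)*(s - 5)*(s + 2)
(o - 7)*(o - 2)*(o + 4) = o^3 - 5*o^2 - 22*o + 56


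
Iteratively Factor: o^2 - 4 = (o + 2)*(o - 2)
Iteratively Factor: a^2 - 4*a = (a)*(a - 4)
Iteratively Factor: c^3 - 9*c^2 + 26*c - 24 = (c - 2)*(c^2 - 7*c + 12) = (c - 4)*(c - 2)*(c - 3)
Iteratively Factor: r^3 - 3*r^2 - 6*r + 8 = (r - 4)*(r^2 + r - 2) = (r - 4)*(r - 1)*(r + 2)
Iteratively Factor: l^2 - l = (l)*(l - 1)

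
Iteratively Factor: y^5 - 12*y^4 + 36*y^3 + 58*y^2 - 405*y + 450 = (y - 5)*(y^4 - 7*y^3 + y^2 + 63*y - 90) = (y - 5)*(y - 2)*(y^3 - 5*y^2 - 9*y + 45) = (y - 5)*(y - 3)*(y - 2)*(y^2 - 2*y - 15) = (y - 5)*(y - 3)*(y - 2)*(y + 3)*(y - 5)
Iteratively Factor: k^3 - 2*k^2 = (k - 2)*(k^2) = k*(k - 2)*(k)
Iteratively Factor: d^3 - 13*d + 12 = (d - 3)*(d^2 + 3*d - 4) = (d - 3)*(d - 1)*(d + 4)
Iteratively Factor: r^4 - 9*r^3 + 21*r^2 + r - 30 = (r - 2)*(r^3 - 7*r^2 + 7*r + 15) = (r - 3)*(r - 2)*(r^2 - 4*r - 5) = (r - 5)*(r - 3)*(r - 2)*(r + 1)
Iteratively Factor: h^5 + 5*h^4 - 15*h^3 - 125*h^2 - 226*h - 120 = (h + 2)*(h^4 + 3*h^3 - 21*h^2 - 83*h - 60) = (h + 2)*(h + 3)*(h^3 - 21*h - 20) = (h - 5)*(h + 2)*(h + 3)*(h^2 + 5*h + 4) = (h - 5)*(h + 2)*(h + 3)*(h + 4)*(h + 1)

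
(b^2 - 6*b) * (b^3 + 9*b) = b^5 - 6*b^4 + 9*b^3 - 54*b^2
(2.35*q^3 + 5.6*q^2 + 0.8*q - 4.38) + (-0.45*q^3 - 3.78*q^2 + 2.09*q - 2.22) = 1.9*q^3 + 1.82*q^2 + 2.89*q - 6.6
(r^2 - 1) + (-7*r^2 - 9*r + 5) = -6*r^2 - 9*r + 4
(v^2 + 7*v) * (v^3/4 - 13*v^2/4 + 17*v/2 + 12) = v^5/4 - 3*v^4/2 - 57*v^3/4 + 143*v^2/2 + 84*v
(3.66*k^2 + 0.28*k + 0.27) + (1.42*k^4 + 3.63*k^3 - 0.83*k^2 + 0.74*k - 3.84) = 1.42*k^4 + 3.63*k^3 + 2.83*k^2 + 1.02*k - 3.57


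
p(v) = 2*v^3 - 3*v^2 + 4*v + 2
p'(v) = 6*v^2 - 6*v + 4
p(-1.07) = -8.16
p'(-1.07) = 17.29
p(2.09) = 15.51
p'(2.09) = 17.67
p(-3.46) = -130.60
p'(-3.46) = 96.59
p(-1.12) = -9.05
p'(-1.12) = 18.25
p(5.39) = 249.59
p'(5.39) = 145.97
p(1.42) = 7.36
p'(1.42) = 7.58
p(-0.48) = -0.83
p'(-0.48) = 8.26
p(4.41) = 132.83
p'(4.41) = 94.23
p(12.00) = 3074.00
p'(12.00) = 796.00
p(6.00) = 350.00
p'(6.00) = 184.00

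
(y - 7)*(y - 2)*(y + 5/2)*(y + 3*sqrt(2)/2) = y^4 - 13*y^3/2 + 3*sqrt(2)*y^3/2 - 39*sqrt(2)*y^2/4 - 17*y^2/2 - 51*sqrt(2)*y/4 + 35*y + 105*sqrt(2)/2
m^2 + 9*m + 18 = (m + 3)*(m + 6)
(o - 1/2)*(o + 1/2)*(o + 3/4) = o^3 + 3*o^2/4 - o/4 - 3/16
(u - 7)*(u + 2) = u^2 - 5*u - 14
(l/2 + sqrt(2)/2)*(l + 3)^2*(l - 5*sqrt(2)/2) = l^4/2 - 3*sqrt(2)*l^3/4 + 3*l^3 - 9*sqrt(2)*l^2/2 + 2*l^2 - 15*l - 27*sqrt(2)*l/4 - 45/2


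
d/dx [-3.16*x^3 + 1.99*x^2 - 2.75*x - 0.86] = -9.48*x^2 + 3.98*x - 2.75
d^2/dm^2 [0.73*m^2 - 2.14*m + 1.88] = 1.46000000000000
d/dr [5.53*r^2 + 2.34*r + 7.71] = 11.06*r + 2.34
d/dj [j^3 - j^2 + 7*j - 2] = 3*j^2 - 2*j + 7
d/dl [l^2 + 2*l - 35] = 2*l + 2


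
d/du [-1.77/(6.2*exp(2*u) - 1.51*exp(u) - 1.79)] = (21.948*exp(u) - 2.6727)*exp(u)/(-6.2*exp(2*u) + 1.51*exp(u) + 1.79)^2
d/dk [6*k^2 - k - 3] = 12*k - 1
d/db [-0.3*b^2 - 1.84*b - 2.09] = -0.6*b - 1.84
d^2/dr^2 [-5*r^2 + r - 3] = -10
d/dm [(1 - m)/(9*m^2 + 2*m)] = (9*m^2 - 18*m - 2)/(m^2*(81*m^2 + 36*m + 4))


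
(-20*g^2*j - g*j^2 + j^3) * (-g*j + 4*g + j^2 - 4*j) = 20*g^3*j^2 - 80*g^3*j - 19*g^2*j^3 + 76*g^2*j^2 - 2*g*j^4 + 8*g*j^3 + j^5 - 4*j^4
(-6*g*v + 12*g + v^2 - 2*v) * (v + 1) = -6*g*v^2 + 6*g*v + 12*g + v^3 - v^2 - 2*v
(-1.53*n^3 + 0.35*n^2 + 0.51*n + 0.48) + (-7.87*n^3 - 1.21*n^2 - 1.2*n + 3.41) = -9.4*n^3 - 0.86*n^2 - 0.69*n + 3.89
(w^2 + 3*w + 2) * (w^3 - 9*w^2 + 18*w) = w^5 - 6*w^4 - 7*w^3 + 36*w^2 + 36*w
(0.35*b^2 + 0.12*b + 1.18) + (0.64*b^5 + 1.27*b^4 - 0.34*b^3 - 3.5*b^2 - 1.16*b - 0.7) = 0.64*b^5 + 1.27*b^4 - 0.34*b^3 - 3.15*b^2 - 1.04*b + 0.48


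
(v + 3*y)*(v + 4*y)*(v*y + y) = v^3*y + 7*v^2*y^2 + v^2*y + 12*v*y^3 + 7*v*y^2 + 12*y^3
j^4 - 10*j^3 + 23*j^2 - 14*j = j*(j - 7)*(j - 2)*(j - 1)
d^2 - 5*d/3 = d*(d - 5/3)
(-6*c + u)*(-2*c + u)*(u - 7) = 12*c^2*u - 84*c^2 - 8*c*u^2 + 56*c*u + u^3 - 7*u^2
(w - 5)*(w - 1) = w^2 - 6*w + 5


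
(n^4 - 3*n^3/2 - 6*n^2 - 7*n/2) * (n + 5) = n^5 + 7*n^4/2 - 27*n^3/2 - 67*n^2/2 - 35*n/2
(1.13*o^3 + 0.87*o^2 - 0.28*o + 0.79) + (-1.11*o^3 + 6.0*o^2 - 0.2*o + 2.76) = 0.0199999999999998*o^3 + 6.87*o^2 - 0.48*o + 3.55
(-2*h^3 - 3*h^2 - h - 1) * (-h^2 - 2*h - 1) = 2*h^5 + 7*h^4 + 9*h^3 + 6*h^2 + 3*h + 1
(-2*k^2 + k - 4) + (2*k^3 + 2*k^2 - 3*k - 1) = 2*k^3 - 2*k - 5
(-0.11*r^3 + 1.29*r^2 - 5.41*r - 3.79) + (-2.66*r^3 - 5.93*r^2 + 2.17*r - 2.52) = -2.77*r^3 - 4.64*r^2 - 3.24*r - 6.31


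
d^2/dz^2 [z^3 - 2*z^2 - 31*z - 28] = 6*z - 4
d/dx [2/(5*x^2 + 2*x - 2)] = 4*(-5*x - 1)/(5*x^2 + 2*x - 2)^2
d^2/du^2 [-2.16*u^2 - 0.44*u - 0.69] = -4.32000000000000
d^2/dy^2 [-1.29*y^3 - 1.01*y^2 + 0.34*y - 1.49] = -7.74*y - 2.02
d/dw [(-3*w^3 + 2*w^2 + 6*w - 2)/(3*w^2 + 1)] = (-9*w^4 - 27*w^2 + 16*w + 6)/(9*w^4 + 6*w^2 + 1)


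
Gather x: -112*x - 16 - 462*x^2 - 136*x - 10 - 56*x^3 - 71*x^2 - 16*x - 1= -56*x^3 - 533*x^2 - 264*x - 27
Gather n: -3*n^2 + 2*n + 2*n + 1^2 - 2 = -3*n^2 + 4*n - 1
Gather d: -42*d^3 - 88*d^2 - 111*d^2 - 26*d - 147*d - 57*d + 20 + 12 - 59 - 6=-42*d^3 - 199*d^2 - 230*d - 33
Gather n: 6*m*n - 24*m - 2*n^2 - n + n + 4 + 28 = 6*m*n - 24*m - 2*n^2 + 32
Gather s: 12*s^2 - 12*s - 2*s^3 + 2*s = -2*s^3 + 12*s^2 - 10*s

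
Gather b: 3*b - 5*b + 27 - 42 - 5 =-2*b - 20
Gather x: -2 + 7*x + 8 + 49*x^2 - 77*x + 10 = 49*x^2 - 70*x + 16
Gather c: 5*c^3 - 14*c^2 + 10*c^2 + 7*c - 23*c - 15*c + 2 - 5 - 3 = 5*c^3 - 4*c^2 - 31*c - 6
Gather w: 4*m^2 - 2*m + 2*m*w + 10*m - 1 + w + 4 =4*m^2 + 8*m + w*(2*m + 1) + 3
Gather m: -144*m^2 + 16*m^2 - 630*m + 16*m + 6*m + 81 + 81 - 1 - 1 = -128*m^2 - 608*m + 160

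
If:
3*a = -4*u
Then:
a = -4*u/3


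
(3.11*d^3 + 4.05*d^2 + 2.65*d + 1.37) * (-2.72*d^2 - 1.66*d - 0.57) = -8.4592*d^5 - 16.1786*d^4 - 15.7037*d^3 - 10.4339*d^2 - 3.7847*d - 0.7809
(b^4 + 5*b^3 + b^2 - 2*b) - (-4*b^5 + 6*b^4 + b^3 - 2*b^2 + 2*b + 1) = 4*b^5 - 5*b^4 + 4*b^3 + 3*b^2 - 4*b - 1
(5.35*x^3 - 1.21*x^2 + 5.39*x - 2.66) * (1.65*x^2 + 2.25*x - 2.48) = 8.8275*x^5 + 10.041*x^4 - 7.097*x^3 + 10.7393*x^2 - 19.3522*x + 6.5968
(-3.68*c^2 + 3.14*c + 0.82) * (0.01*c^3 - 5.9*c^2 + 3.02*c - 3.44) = -0.0368*c^5 + 21.7434*c^4 - 29.6314*c^3 + 17.304*c^2 - 8.3252*c - 2.8208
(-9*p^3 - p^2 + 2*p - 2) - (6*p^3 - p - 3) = -15*p^3 - p^2 + 3*p + 1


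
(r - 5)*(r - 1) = r^2 - 6*r + 5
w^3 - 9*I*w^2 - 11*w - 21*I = (w - 7*I)*(w - 3*I)*(w + I)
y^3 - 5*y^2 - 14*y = y*(y - 7)*(y + 2)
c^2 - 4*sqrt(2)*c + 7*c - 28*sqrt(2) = (c + 7)*(c - 4*sqrt(2))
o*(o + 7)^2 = o^3 + 14*o^2 + 49*o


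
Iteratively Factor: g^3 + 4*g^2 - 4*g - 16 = (g + 2)*(g^2 + 2*g - 8) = (g + 2)*(g + 4)*(g - 2)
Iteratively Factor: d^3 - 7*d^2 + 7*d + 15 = (d - 5)*(d^2 - 2*d - 3) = (d - 5)*(d + 1)*(d - 3)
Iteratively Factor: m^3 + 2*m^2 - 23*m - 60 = (m + 4)*(m^2 - 2*m - 15) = (m + 3)*(m + 4)*(m - 5)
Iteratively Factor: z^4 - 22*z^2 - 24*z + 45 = (z - 5)*(z^3 + 5*z^2 + 3*z - 9) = (z - 5)*(z - 1)*(z^2 + 6*z + 9) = (z - 5)*(z - 1)*(z + 3)*(z + 3)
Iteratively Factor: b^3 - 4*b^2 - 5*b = (b)*(b^2 - 4*b - 5) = b*(b + 1)*(b - 5)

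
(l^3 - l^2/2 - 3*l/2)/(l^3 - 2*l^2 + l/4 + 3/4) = 2*l*(l + 1)/(2*l^2 - l - 1)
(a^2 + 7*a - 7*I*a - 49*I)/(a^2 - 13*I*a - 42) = (a + 7)/(a - 6*I)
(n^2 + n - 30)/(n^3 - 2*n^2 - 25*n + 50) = (n + 6)/(n^2 + 3*n - 10)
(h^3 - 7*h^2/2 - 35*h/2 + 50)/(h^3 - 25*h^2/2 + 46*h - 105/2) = (h^2 - h - 20)/(h^2 - 10*h + 21)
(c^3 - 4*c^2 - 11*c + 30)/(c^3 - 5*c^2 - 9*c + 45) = (c - 2)/(c - 3)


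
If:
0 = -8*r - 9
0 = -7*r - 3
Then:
No Solution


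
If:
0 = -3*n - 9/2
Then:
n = -3/2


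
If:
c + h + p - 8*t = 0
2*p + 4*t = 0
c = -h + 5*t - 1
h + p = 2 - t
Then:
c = -19/5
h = 9/5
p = 2/5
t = -1/5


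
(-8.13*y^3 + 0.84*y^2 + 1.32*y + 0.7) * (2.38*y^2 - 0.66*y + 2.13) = -19.3494*y^5 + 7.365*y^4 - 14.7297*y^3 + 2.584*y^2 + 2.3496*y + 1.491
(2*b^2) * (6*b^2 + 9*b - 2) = 12*b^4 + 18*b^3 - 4*b^2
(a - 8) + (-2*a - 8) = -a - 16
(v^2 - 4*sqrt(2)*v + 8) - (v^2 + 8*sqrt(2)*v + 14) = -12*sqrt(2)*v - 6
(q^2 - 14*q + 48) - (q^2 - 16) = 64 - 14*q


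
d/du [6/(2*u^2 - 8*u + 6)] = 6*(2 - u)/(u^2 - 4*u + 3)^2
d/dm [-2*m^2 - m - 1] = -4*m - 1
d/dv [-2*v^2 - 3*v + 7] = -4*v - 3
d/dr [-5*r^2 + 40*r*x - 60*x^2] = -10*r + 40*x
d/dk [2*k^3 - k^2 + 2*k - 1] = 6*k^2 - 2*k + 2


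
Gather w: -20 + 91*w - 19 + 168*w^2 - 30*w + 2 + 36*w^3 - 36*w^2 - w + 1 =36*w^3 + 132*w^2 + 60*w - 36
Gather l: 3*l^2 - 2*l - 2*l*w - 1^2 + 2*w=3*l^2 + l*(-2*w - 2) + 2*w - 1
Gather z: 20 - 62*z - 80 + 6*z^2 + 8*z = 6*z^2 - 54*z - 60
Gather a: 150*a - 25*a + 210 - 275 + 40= 125*a - 25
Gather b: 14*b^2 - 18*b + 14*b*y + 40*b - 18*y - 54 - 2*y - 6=14*b^2 + b*(14*y + 22) - 20*y - 60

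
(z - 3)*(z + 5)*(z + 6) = z^3 + 8*z^2 - 3*z - 90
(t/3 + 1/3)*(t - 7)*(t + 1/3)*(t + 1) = t^4/3 - 14*t^3/9 - 44*t^2/9 - 34*t/9 - 7/9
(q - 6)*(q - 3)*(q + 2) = q^3 - 7*q^2 + 36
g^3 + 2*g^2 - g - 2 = (g - 1)*(g + 1)*(g + 2)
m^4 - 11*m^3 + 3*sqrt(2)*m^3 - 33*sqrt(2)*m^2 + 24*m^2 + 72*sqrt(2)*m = m*(m - 8)*(m - 3)*(m + 3*sqrt(2))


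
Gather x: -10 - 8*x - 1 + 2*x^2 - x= 2*x^2 - 9*x - 11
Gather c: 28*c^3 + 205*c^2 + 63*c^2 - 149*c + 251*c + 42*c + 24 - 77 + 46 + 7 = 28*c^3 + 268*c^2 + 144*c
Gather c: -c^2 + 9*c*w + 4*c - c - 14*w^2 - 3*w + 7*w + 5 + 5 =-c^2 + c*(9*w + 3) - 14*w^2 + 4*w + 10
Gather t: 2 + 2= 4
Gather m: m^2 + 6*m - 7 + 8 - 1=m^2 + 6*m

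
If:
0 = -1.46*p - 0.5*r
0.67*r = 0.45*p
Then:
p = 0.00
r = 0.00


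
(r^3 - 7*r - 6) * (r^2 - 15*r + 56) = r^5 - 15*r^4 + 49*r^3 + 99*r^2 - 302*r - 336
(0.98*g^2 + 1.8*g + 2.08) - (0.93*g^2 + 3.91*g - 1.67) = 0.0499999999999999*g^2 - 2.11*g + 3.75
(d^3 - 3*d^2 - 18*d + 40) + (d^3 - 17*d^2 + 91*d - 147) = 2*d^3 - 20*d^2 + 73*d - 107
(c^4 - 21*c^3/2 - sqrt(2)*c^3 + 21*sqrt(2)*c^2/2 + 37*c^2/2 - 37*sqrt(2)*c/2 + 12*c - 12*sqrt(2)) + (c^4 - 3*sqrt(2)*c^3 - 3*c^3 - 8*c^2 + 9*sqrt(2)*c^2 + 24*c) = 2*c^4 - 27*c^3/2 - 4*sqrt(2)*c^3 + 21*c^2/2 + 39*sqrt(2)*c^2/2 - 37*sqrt(2)*c/2 + 36*c - 12*sqrt(2)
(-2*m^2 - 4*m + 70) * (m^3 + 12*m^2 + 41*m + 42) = -2*m^5 - 28*m^4 - 60*m^3 + 592*m^2 + 2702*m + 2940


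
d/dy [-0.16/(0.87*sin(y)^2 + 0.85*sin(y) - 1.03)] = (0.2784*sin(y) + 0.136)*cos(y)/(0.87*sin(y)^2 + 0.85*sin(y) - 1.03)^2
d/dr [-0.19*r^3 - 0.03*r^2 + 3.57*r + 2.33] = -0.57*r^2 - 0.06*r + 3.57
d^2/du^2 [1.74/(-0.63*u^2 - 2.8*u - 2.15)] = (1.381212*u^2 + 6.13872*u - 1.74*(1.26*u + 2.8)*(2.52*u + 5.6) + 4.71366)/(0.63*u^2 + 2.8*u + 2.15)^3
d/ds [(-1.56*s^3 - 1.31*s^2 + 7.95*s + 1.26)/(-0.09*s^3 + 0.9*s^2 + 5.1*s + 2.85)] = (-5.55111512312578e-17*s^5 - 1.5219*s^4 - 14.481*s^3 - 26.8338*s^2 - 9.735*s + 16.2315)/(0.0081*s^6 - 0.162*s^5 - 0.108*s^4 + 8.667*s^3 + 31.14*s^2 + 29.07*s + 8.1225)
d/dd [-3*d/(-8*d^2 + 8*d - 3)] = 3*(3 - 8*d^2)/(64*d^4 - 128*d^3 + 112*d^2 - 48*d + 9)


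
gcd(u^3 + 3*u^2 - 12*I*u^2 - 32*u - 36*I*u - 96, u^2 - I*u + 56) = u - 8*I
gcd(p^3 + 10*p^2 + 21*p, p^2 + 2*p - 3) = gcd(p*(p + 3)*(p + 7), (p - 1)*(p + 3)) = p + 3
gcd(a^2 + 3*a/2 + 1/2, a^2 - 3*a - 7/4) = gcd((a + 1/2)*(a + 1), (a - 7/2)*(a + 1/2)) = a + 1/2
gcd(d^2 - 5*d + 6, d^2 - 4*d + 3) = d - 3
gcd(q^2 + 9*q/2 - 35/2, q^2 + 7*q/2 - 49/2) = q + 7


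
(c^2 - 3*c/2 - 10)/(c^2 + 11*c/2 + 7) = (2*c^2 - 3*c - 20)/(2*c^2 + 11*c + 14)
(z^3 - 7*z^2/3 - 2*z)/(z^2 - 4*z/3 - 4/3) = z*(z - 3)/(z - 2)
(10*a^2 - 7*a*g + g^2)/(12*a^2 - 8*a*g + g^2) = (5*a - g)/(6*a - g)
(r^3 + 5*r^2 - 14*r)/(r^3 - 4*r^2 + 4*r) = (r + 7)/(r - 2)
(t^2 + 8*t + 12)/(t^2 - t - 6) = (t + 6)/(t - 3)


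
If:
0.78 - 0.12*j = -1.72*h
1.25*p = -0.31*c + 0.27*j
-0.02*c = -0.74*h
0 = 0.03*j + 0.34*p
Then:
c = 15.20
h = 0.41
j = 12.39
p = -1.09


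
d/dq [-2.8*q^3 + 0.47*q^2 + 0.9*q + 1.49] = -8.4*q^2 + 0.94*q + 0.9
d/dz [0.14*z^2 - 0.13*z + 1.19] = 0.28*z - 0.13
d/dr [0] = 0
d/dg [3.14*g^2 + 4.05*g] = 6.28*g + 4.05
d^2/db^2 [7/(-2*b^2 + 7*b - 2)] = 14*(4*b^2 - 14*b - (4*b - 7)^2 + 4)/(2*b^2 - 7*b + 2)^3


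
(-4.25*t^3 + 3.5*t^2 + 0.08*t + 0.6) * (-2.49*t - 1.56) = 10.5825*t^4 - 2.085*t^3 - 5.6592*t^2 - 1.6188*t - 0.936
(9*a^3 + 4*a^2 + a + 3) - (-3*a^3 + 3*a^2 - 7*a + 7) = 12*a^3 + a^2 + 8*a - 4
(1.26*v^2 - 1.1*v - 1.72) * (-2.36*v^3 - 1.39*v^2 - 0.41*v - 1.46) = -2.9736*v^5 + 0.8446*v^4 + 5.0716*v^3 + 1.0022*v^2 + 2.3112*v + 2.5112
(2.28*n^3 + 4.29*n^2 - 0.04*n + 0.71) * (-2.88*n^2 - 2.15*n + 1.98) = -6.5664*n^5 - 17.2572*n^4 - 4.5939*n^3 + 6.5354*n^2 - 1.6057*n + 1.4058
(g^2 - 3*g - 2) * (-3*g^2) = -3*g^4 + 9*g^3 + 6*g^2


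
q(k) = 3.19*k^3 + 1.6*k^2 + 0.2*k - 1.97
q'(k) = 9.57*k^2 + 3.2*k + 0.2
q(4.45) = 311.71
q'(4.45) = 203.95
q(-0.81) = -2.78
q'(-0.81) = 3.89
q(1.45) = 11.41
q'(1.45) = 24.96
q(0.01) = -1.97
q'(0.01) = 0.23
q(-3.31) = -100.79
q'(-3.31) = 94.46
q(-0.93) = -3.34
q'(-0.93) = 5.50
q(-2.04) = -22.80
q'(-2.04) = 33.50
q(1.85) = 24.07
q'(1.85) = 38.87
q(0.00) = -1.97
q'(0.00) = 0.20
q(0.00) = -1.97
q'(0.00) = 0.20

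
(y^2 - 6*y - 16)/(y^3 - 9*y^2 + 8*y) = (y + 2)/(y*(y - 1))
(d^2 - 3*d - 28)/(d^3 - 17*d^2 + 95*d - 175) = (d + 4)/(d^2 - 10*d + 25)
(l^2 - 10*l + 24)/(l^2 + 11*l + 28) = (l^2 - 10*l + 24)/(l^2 + 11*l + 28)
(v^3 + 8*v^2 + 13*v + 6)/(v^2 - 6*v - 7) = (v^2 + 7*v + 6)/(v - 7)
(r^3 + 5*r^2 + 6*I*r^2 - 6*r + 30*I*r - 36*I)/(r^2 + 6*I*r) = r + 5 - 6/r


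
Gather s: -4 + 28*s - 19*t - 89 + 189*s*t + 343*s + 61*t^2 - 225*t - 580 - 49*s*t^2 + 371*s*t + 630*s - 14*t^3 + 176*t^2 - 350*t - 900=s*(-49*t^2 + 560*t + 1001) - 14*t^3 + 237*t^2 - 594*t - 1573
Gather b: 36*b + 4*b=40*b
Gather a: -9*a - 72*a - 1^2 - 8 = -81*a - 9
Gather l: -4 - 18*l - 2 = -18*l - 6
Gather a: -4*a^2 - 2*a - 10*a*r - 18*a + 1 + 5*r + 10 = -4*a^2 + a*(-10*r - 20) + 5*r + 11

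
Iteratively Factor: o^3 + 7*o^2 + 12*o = (o + 3)*(o^2 + 4*o) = (o + 3)*(o + 4)*(o)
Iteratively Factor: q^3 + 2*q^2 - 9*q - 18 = (q - 3)*(q^2 + 5*q + 6) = (q - 3)*(q + 3)*(q + 2)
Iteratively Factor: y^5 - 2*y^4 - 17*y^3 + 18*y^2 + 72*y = (y + 3)*(y^4 - 5*y^3 - 2*y^2 + 24*y) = (y + 2)*(y + 3)*(y^3 - 7*y^2 + 12*y) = y*(y + 2)*(y + 3)*(y^2 - 7*y + 12) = y*(y - 3)*(y + 2)*(y + 3)*(y - 4)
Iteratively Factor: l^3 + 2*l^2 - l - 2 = (l + 1)*(l^2 + l - 2) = (l - 1)*(l + 1)*(l + 2)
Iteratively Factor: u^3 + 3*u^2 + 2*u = (u)*(u^2 + 3*u + 2) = u*(u + 2)*(u + 1)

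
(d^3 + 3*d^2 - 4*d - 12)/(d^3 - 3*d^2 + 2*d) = (d^2 + 5*d + 6)/(d*(d - 1))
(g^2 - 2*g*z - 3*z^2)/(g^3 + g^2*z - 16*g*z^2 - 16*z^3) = (-g + 3*z)/(-g^2 + 16*z^2)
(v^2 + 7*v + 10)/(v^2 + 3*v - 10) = (v + 2)/(v - 2)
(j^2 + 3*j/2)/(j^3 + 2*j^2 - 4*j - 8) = j*(2*j + 3)/(2*(j^3 + 2*j^2 - 4*j - 8))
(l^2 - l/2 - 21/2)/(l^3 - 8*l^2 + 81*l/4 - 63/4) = 2*(l + 3)/(2*l^2 - 9*l + 9)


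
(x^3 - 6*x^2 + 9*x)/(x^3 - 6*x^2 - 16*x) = (-x^2 + 6*x - 9)/(-x^2 + 6*x + 16)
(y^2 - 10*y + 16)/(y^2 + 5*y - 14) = (y - 8)/(y + 7)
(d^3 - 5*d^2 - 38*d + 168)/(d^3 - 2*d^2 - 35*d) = (d^2 + 2*d - 24)/(d*(d + 5))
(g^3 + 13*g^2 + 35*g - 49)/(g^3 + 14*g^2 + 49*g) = (g - 1)/g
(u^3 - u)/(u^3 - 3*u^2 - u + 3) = u/(u - 3)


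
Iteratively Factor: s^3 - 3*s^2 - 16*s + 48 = (s - 4)*(s^2 + s - 12) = (s - 4)*(s + 4)*(s - 3)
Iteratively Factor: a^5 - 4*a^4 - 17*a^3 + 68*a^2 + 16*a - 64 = (a - 1)*(a^4 - 3*a^3 - 20*a^2 + 48*a + 64) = (a - 1)*(a + 1)*(a^3 - 4*a^2 - 16*a + 64) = (a - 1)*(a + 1)*(a + 4)*(a^2 - 8*a + 16) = (a - 4)*(a - 1)*(a + 1)*(a + 4)*(a - 4)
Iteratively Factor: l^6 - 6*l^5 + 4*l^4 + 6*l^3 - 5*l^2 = (l - 1)*(l^5 - 5*l^4 - l^3 + 5*l^2) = l*(l - 1)*(l^4 - 5*l^3 - l^2 + 5*l) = l^2*(l - 1)*(l^3 - 5*l^2 - l + 5) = l^2*(l - 1)*(l + 1)*(l^2 - 6*l + 5) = l^2*(l - 1)^2*(l + 1)*(l - 5)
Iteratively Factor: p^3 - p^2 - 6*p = (p - 3)*(p^2 + 2*p) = (p - 3)*(p + 2)*(p)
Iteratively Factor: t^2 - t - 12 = (t - 4)*(t + 3)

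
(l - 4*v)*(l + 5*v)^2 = l^3 + 6*l^2*v - 15*l*v^2 - 100*v^3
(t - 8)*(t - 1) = t^2 - 9*t + 8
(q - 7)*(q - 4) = q^2 - 11*q + 28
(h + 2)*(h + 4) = h^2 + 6*h + 8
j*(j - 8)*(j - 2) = j^3 - 10*j^2 + 16*j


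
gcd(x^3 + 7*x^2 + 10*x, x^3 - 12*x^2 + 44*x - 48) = 1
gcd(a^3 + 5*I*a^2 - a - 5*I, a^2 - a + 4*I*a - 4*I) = a - 1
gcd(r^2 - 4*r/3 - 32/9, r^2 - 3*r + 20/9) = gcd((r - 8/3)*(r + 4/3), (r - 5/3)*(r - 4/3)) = 1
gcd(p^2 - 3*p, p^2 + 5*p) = p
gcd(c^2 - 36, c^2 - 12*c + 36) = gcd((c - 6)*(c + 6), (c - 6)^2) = c - 6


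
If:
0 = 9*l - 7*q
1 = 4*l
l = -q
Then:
No Solution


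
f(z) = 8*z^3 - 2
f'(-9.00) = 1944.00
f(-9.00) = -5834.00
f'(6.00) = 864.00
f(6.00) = 1726.00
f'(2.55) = 156.06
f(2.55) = 130.65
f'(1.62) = 62.99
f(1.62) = 32.01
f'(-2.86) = 196.31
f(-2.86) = -189.15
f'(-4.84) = 562.21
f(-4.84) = -909.04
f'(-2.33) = 130.29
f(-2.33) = -103.19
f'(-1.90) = 86.64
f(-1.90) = -56.87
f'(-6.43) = 992.28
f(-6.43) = -2128.78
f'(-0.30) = 2.16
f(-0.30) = -2.22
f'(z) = 24*z^2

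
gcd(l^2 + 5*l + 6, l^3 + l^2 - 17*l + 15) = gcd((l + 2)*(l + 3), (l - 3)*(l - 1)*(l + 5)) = 1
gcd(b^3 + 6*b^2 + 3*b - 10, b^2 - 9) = 1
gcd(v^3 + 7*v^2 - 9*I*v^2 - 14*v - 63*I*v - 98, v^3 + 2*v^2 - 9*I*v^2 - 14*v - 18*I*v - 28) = v^2 - 9*I*v - 14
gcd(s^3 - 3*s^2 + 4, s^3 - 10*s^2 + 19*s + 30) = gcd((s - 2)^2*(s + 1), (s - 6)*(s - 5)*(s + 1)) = s + 1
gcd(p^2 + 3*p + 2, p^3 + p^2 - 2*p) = p + 2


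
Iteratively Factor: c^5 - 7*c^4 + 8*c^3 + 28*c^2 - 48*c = (c)*(c^4 - 7*c^3 + 8*c^2 + 28*c - 48) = c*(c + 2)*(c^3 - 9*c^2 + 26*c - 24) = c*(c - 3)*(c + 2)*(c^2 - 6*c + 8) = c*(c - 3)*(c - 2)*(c + 2)*(c - 4)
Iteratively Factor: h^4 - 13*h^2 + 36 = (h + 2)*(h^3 - 2*h^2 - 9*h + 18) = (h - 3)*(h + 2)*(h^2 + h - 6) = (h - 3)*(h - 2)*(h + 2)*(h + 3)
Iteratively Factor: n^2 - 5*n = (n - 5)*(n)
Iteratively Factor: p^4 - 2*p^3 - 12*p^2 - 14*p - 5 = (p - 5)*(p^3 + 3*p^2 + 3*p + 1) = (p - 5)*(p + 1)*(p^2 + 2*p + 1) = (p - 5)*(p + 1)^2*(p + 1)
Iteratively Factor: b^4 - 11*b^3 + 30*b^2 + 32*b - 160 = (b - 4)*(b^3 - 7*b^2 + 2*b + 40) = (b - 4)*(b + 2)*(b^2 - 9*b + 20) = (b - 5)*(b - 4)*(b + 2)*(b - 4)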